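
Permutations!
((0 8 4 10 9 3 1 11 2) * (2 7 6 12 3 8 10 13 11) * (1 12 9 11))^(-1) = (0 2 1 13 4 8 9 6 7 11 10)(3 12) = [2, 13, 1, 12, 8, 5, 7, 11, 9, 6, 0, 10, 3, 4]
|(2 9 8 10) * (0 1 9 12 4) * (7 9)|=|(0 1 7 9 8 10 2 12 4)|=9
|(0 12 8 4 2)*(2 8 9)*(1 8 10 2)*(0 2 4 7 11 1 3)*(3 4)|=12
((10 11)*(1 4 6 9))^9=(1 4 6 9)(10 11)=[0, 4, 2, 3, 6, 5, 9, 7, 8, 1, 11, 10]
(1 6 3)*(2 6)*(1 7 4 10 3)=(1 2 6)(3 7 4 10)=[0, 2, 6, 7, 10, 5, 1, 4, 8, 9, 3]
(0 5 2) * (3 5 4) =(0 4 3 5 2) =[4, 1, 0, 5, 3, 2]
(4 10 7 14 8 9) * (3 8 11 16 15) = (3 8 9 4 10 7 14 11 16 15) = [0, 1, 2, 8, 10, 5, 6, 14, 9, 4, 7, 16, 12, 13, 11, 3, 15]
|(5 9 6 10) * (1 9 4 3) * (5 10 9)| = 4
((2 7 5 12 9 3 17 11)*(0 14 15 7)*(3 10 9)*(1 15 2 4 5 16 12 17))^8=(17)(0 2 14)(1 7 12)(3 15 16)=[2, 7, 14, 15, 4, 5, 6, 12, 8, 9, 10, 11, 1, 13, 0, 16, 3, 17]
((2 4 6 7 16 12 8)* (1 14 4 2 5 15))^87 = [0, 8, 2, 3, 15, 16, 1, 14, 7, 9, 10, 11, 6, 13, 5, 12, 4] = (1 8 7 14 5 16 4 15 12 6)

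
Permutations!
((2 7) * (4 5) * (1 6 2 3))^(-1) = [0, 3, 6, 7, 5, 4, 1, 2] = (1 3 7 2 6)(4 5)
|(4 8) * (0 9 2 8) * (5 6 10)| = 15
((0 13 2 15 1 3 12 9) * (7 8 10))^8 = (15)(7 10 8) = [0, 1, 2, 3, 4, 5, 6, 10, 7, 9, 8, 11, 12, 13, 14, 15]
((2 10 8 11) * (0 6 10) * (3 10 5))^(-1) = (0 2 11 8 10 3 5 6) = [2, 1, 11, 5, 4, 6, 0, 7, 10, 9, 3, 8]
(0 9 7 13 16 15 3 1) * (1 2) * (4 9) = (0 4 9 7 13 16 15 3 2 1) = [4, 0, 1, 2, 9, 5, 6, 13, 8, 7, 10, 11, 12, 16, 14, 3, 15]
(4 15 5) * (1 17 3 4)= (1 17 3 4 15 5)= [0, 17, 2, 4, 15, 1, 6, 7, 8, 9, 10, 11, 12, 13, 14, 5, 16, 3]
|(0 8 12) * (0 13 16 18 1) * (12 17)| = 8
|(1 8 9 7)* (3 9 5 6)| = |(1 8 5 6 3 9 7)| = 7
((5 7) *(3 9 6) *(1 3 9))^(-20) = [0, 1, 2, 3, 4, 5, 6, 7, 8, 9] = (9)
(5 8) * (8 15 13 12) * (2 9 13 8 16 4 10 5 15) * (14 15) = (2 9 13 12 16 4 10 5)(8 14 15) = [0, 1, 9, 3, 10, 2, 6, 7, 14, 13, 5, 11, 16, 12, 15, 8, 4]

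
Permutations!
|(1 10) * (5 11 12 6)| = |(1 10)(5 11 12 6)| = 4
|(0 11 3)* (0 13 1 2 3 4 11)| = 4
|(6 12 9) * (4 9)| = 4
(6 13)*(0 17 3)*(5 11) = (0 17 3)(5 11)(6 13) = [17, 1, 2, 0, 4, 11, 13, 7, 8, 9, 10, 5, 12, 6, 14, 15, 16, 3]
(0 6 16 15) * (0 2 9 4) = (0 6 16 15 2 9 4) = [6, 1, 9, 3, 0, 5, 16, 7, 8, 4, 10, 11, 12, 13, 14, 2, 15]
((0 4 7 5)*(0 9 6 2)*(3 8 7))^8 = (0 2 6 9 5 7 8 3 4) = [2, 1, 6, 4, 0, 7, 9, 8, 3, 5]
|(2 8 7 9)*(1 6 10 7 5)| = 8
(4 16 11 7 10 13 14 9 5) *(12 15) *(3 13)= (3 13 14 9 5 4 16 11 7 10)(12 15)= [0, 1, 2, 13, 16, 4, 6, 10, 8, 5, 3, 7, 15, 14, 9, 12, 11]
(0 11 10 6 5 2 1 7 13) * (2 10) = (0 11 2 1 7 13)(5 10 6) = [11, 7, 1, 3, 4, 10, 5, 13, 8, 9, 6, 2, 12, 0]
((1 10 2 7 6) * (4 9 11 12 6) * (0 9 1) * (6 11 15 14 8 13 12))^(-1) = (0 6 11 12 13 8 14 15 9)(1 4 7 2 10) = [6, 4, 10, 3, 7, 5, 11, 2, 14, 0, 1, 12, 13, 8, 15, 9]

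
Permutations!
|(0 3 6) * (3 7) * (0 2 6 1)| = |(0 7 3 1)(2 6)| = 4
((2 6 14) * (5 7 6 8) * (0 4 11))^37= [4, 1, 8, 3, 11, 7, 14, 6, 5, 9, 10, 0, 12, 13, 2]= (0 4 11)(2 8 5 7 6 14)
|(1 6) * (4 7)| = |(1 6)(4 7)| = 2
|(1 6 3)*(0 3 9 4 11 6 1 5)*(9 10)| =15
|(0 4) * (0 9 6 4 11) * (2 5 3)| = |(0 11)(2 5 3)(4 9 6)| = 6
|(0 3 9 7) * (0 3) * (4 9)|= |(3 4 9 7)|= 4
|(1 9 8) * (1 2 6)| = |(1 9 8 2 6)| = 5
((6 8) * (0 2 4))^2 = (8)(0 4 2) = [4, 1, 0, 3, 2, 5, 6, 7, 8]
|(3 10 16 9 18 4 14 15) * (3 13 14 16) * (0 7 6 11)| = 12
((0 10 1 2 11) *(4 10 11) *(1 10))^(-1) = [11, 4, 1, 3, 2, 5, 6, 7, 8, 9, 10, 0] = (0 11)(1 4 2)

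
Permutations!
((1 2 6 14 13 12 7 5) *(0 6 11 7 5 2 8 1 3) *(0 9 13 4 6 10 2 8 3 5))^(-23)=(0 12 13 9 3 1 8 7 11 2 10)(4 6 14)=[12, 8, 10, 1, 6, 5, 14, 11, 7, 3, 0, 2, 13, 9, 4]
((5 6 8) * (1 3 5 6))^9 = [0, 1, 2, 3, 4, 5, 8, 7, 6] = (6 8)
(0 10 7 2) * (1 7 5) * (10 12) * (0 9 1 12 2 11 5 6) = [2, 7, 9, 3, 4, 12, 0, 11, 8, 1, 6, 5, 10] = (0 2 9 1 7 11 5 12 10 6)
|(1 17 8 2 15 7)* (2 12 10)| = 8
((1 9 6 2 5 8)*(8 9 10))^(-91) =(1 8 10)(2 5 9 6) =[0, 8, 5, 3, 4, 9, 2, 7, 10, 6, 1]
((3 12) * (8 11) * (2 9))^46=(12)=[0, 1, 2, 3, 4, 5, 6, 7, 8, 9, 10, 11, 12]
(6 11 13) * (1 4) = (1 4)(6 11 13) = [0, 4, 2, 3, 1, 5, 11, 7, 8, 9, 10, 13, 12, 6]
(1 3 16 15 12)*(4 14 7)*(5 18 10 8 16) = (1 3 5 18 10 8 16 15 12)(4 14 7) = [0, 3, 2, 5, 14, 18, 6, 4, 16, 9, 8, 11, 1, 13, 7, 12, 15, 17, 10]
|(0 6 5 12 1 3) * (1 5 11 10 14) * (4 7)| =|(0 6 11 10 14 1 3)(4 7)(5 12)| =14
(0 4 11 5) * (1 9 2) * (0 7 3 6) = (0 4 11 5 7 3 6)(1 9 2) = [4, 9, 1, 6, 11, 7, 0, 3, 8, 2, 10, 5]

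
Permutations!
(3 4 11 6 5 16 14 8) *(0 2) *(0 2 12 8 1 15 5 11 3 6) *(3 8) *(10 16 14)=(0 12 3 4 8 6 11)(1 15 5 14)(10 16)=[12, 15, 2, 4, 8, 14, 11, 7, 6, 9, 16, 0, 3, 13, 1, 5, 10]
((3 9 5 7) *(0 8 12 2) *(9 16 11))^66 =(16)(0 12)(2 8) =[12, 1, 8, 3, 4, 5, 6, 7, 2, 9, 10, 11, 0, 13, 14, 15, 16]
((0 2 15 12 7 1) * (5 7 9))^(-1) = [1, 7, 0, 3, 4, 9, 6, 5, 8, 12, 10, 11, 15, 13, 14, 2] = (0 1 7 5 9 12 15 2)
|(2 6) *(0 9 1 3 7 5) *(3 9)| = |(0 3 7 5)(1 9)(2 6)| = 4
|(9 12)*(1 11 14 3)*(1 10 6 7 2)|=8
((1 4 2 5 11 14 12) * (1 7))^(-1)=(1 7 12 14 11 5 2 4)=[0, 7, 4, 3, 1, 2, 6, 12, 8, 9, 10, 5, 14, 13, 11]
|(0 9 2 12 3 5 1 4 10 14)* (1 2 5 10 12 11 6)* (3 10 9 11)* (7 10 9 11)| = 36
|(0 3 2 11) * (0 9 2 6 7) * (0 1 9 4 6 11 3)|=8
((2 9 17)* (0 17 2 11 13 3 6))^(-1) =(0 6 3 13 11 17)(2 9) =[6, 1, 9, 13, 4, 5, 3, 7, 8, 2, 10, 17, 12, 11, 14, 15, 16, 0]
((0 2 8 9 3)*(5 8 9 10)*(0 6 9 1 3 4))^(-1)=(0 4 9 6 3 1 2)(5 10 8)=[4, 2, 0, 1, 9, 10, 3, 7, 5, 6, 8]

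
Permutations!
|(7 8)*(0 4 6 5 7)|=|(0 4 6 5 7 8)|=6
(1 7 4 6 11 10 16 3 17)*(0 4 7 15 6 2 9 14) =[4, 15, 9, 17, 2, 5, 11, 7, 8, 14, 16, 10, 12, 13, 0, 6, 3, 1] =(0 4 2 9 14)(1 15 6 11 10 16 3 17)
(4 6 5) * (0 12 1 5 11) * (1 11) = (0 12 11)(1 5 4 6) = [12, 5, 2, 3, 6, 4, 1, 7, 8, 9, 10, 0, 11]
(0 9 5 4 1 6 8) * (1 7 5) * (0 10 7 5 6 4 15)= (0 9 1 4 5 15)(6 8 10 7)= [9, 4, 2, 3, 5, 15, 8, 6, 10, 1, 7, 11, 12, 13, 14, 0]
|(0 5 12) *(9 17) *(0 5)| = |(5 12)(9 17)| = 2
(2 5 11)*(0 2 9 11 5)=[2, 1, 0, 3, 4, 5, 6, 7, 8, 11, 10, 9]=(0 2)(9 11)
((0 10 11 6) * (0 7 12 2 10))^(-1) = (2 12 7 6 11 10) = [0, 1, 12, 3, 4, 5, 11, 6, 8, 9, 2, 10, 7]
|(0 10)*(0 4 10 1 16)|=6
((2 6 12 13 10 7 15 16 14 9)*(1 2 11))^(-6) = (1 7)(2 15)(6 16)(9 13)(10 11)(12 14) = [0, 7, 15, 3, 4, 5, 16, 1, 8, 13, 11, 10, 14, 9, 12, 2, 6]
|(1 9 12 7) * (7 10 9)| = 6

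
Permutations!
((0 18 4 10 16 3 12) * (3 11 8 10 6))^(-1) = (0 12 3 6 4 18)(8 11 16 10) = [12, 1, 2, 6, 18, 5, 4, 7, 11, 9, 8, 16, 3, 13, 14, 15, 10, 17, 0]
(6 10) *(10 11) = [0, 1, 2, 3, 4, 5, 11, 7, 8, 9, 6, 10] = (6 11 10)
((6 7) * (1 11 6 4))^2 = (1 6 4 11 7) = [0, 6, 2, 3, 11, 5, 4, 1, 8, 9, 10, 7]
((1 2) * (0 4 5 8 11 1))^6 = [2, 11, 1, 3, 0, 4, 6, 7, 5, 9, 10, 8] = (0 2 1 11 8 5 4)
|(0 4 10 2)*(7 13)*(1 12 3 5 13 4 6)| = 11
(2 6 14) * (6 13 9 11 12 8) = (2 13 9 11 12 8 6 14) = [0, 1, 13, 3, 4, 5, 14, 7, 6, 11, 10, 12, 8, 9, 2]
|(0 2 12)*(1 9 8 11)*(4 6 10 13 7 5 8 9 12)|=12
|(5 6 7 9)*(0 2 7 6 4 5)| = 4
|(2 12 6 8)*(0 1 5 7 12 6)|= 15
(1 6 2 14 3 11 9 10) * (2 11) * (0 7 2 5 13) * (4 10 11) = [7, 6, 14, 5, 10, 13, 4, 2, 8, 11, 1, 9, 12, 0, 3] = (0 7 2 14 3 5 13)(1 6 4 10)(9 11)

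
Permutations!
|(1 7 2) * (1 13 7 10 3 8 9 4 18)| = 21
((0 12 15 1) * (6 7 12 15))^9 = (15) = [0, 1, 2, 3, 4, 5, 6, 7, 8, 9, 10, 11, 12, 13, 14, 15]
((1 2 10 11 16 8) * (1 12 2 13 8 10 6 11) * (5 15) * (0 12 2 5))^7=(0 15 5 12)(1 10 16 11 6 2 8 13)=[15, 10, 8, 3, 4, 12, 2, 7, 13, 9, 16, 6, 0, 1, 14, 5, 11]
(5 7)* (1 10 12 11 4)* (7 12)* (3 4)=(1 10 7 5 12 11 3 4)=[0, 10, 2, 4, 1, 12, 6, 5, 8, 9, 7, 3, 11]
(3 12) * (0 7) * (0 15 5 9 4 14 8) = [7, 1, 2, 12, 14, 9, 6, 15, 0, 4, 10, 11, 3, 13, 8, 5] = (0 7 15 5 9 4 14 8)(3 12)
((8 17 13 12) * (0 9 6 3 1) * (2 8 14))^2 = (0 6 1 9 3)(2 17 12)(8 13 14) = [6, 9, 17, 0, 4, 5, 1, 7, 13, 3, 10, 11, 2, 14, 8, 15, 16, 12]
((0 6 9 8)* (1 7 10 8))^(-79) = (0 10 1 6 8 7 9) = [10, 6, 2, 3, 4, 5, 8, 9, 7, 0, 1]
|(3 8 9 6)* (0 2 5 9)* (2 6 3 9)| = |(0 6 9 3 8)(2 5)| = 10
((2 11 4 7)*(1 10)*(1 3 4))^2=(1 3 7 11 10 4 2)=[0, 3, 1, 7, 2, 5, 6, 11, 8, 9, 4, 10]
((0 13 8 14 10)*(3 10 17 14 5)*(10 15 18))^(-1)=(0 10 18 15 3 5 8 13)(14 17)=[10, 1, 2, 5, 4, 8, 6, 7, 13, 9, 18, 11, 12, 0, 17, 3, 16, 14, 15]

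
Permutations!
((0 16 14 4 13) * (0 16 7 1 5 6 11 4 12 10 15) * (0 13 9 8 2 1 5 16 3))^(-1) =(0 3 13 15 10 12 14 16 1 2 8 9 4 11 6 5 7) =[3, 2, 8, 13, 11, 7, 5, 0, 9, 4, 12, 6, 14, 15, 16, 10, 1]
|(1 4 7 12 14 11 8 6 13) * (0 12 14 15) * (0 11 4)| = |(0 12 15 11 8 6 13 1)(4 7 14)| = 24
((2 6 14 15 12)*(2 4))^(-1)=(2 4 12 15 14 6)=[0, 1, 4, 3, 12, 5, 2, 7, 8, 9, 10, 11, 15, 13, 6, 14]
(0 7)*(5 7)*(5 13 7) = (0 13 7) = [13, 1, 2, 3, 4, 5, 6, 0, 8, 9, 10, 11, 12, 7]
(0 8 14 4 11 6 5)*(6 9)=(0 8 14 4 11 9 6 5)=[8, 1, 2, 3, 11, 0, 5, 7, 14, 6, 10, 9, 12, 13, 4]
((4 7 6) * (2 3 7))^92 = [0, 1, 7, 6, 3, 5, 2, 4] = (2 7 4 3 6)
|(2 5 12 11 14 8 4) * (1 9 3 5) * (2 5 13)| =|(1 9 3 13 2)(4 5 12 11 14 8)| =30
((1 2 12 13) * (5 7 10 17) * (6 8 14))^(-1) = (1 13 12 2)(5 17 10 7)(6 14 8) = [0, 13, 1, 3, 4, 17, 14, 5, 6, 9, 7, 11, 2, 12, 8, 15, 16, 10]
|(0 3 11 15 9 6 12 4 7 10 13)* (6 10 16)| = |(0 3 11 15 9 10 13)(4 7 16 6 12)| = 35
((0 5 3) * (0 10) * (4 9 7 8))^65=(0 5 3 10)(4 9 7 8)=[5, 1, 2, 10, 9, 3, 6, 8, 4, 7, 0]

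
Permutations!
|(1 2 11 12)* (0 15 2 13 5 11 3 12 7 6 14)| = 12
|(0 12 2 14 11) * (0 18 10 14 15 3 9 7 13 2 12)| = 12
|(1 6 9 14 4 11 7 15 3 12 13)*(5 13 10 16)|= |(1 6 9 14 4 11 7 15 3 12 10 16 5 13)|= 14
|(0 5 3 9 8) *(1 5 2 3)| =10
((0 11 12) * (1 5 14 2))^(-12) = [0, 1, 2, 3, 4, 5, 6, 7, 8, 9, 10, 11, 12, 13, 14] = (14)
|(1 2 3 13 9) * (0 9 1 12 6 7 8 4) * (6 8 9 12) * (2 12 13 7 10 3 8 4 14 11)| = |(0 13 1 12 4)(2 8 14 11)(3 7 9 6 10)| = 20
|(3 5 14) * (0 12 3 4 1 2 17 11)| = 10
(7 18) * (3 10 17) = [0, 1, 2, 10, 4, 5, 6, 18, 8, 9, 17, 11, 12, 13, 14, 15, 16, 3, 7] = (3 10 17)(7 18)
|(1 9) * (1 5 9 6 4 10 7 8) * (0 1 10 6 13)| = |(0 1 13)(4 6)(5 9)(7 8 10)| = 6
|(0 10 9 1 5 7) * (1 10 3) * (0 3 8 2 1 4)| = |(0 8 2 1 5 7 3 4)(9 10)| = 8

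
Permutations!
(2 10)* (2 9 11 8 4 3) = [0, 1, 10, 2, 3, 5, 6, 7, 4, 11, 9, 8] = (2 10 9 11 8 4 3)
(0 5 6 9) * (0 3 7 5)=(3 7 5 6 9)=[0, 1, 2, 7, 4, 6, 9, 5, 8, 3]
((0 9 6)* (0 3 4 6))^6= (9)= [0, 1, 2, 3, 4, 5, 6, 7, 8, 9]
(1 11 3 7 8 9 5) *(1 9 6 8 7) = [0, 11, 2, 1, 4, 9, 8, 7, 6, 5, 10, 3] = (1 11 3)(5 9)(6 8)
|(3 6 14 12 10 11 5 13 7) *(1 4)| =|(1 4)(3 6 14 12 10 11 5 13 7)| =18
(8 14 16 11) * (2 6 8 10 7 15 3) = (2 6 8 14 16 11 10 7 15 3) = [0, 1, 6, 2, 4, 5, 8, 15, 14, 9, 7, 10, 12, 13, 16, 3, 11]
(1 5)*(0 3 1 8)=(0 3 1 5 8)=[3, 5, 2, 1, 4, 8, 6, 7, 0]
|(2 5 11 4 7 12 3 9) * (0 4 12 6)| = |(0 4 7 6)(2 5 11 12 3 9)| = 12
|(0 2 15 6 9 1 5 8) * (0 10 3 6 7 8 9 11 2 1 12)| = 40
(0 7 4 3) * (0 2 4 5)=(0 7 5)(2 4 3)=[7, 1, 4, 2, 3, 0, 6, 5]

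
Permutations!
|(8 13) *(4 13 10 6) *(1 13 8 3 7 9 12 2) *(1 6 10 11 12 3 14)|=6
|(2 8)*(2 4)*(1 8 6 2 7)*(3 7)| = |(1 8 4 3 7)(2 6)| = 10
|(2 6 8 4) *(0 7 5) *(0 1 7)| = |(1 7 5)(2 6 8 4)| = 12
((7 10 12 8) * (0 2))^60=(12)=[0, 1, 2, 3, 4, 5, 6, 7, 8, 9, 10, 11, 12]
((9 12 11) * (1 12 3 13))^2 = (1 11 3)(9 13 12) = [0, 11, 2, 1, 4, 5, 6, 7, 8, 13, 10, 3, 9, 12]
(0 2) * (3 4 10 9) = (0 2)(3 4 10 9) = [2, 1, 0, 4, 10, 5, 6, 7, 8, 3, 9]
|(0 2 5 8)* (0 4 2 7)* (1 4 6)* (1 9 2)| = 10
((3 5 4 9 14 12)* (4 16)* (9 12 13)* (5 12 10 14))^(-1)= [0, 1, 2, 12, 16, 9, 6, 7, 8, 13, 4, 11, 3, 14, 10, 15, 5]= (3 12)(4 16 5 9 13 14 10)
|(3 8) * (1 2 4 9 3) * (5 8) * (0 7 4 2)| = |(0 7 4 9 3 5 8 1)| = 8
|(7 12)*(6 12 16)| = 4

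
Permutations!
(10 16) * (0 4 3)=[4, 1, 2, 0, 3, 5, 6, 7, 8, 9, 16, 11, 12, 13, 14, 15, 10]=(0 4 3)(10 16)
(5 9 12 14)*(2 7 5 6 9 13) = [0, 1, 7, 3, 4, 13, 9, 5, 8, 12, 10, 11, 14, 2, 6] = (2 7 5 13)(6 9 12 14)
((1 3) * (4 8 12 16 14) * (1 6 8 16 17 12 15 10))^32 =(17)(1 6 15)(3 8 10)(4 14 16) =[0, 6, 2, 8, 14, 5, 15, 7, 10, 9, 3, 11, 12, 13, 16, 1, 4, 17]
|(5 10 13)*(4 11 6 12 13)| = |(4 11 6 12 13 5 10)| = 7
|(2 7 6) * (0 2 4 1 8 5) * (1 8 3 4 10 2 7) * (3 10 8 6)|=|(0 7 3 4 6 8 5)(1 10 2)|=21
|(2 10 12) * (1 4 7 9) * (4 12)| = 7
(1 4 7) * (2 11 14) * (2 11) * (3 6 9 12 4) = (1 3 6 9 12 4 7)(11 14) = [0, 3, 2, 6, 7, 5, 9, 1, 8, 12, 10, 14, 4, 13, 11]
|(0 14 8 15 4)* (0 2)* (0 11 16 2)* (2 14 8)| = 4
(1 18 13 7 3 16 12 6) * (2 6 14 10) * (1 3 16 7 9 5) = (1 18 13 9 5)(2 6 3 7 16 12 14 10) = [0, 18, 6, 7, 4, 1, 3, 16, 8, 5, 2, 11, 14, 9, 10, 15, 12, 17, 13]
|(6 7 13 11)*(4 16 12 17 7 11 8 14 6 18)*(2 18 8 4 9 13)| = 36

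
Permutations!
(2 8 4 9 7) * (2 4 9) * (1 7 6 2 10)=[0, 7, 8, 3, 10, 5, 2, 4, 9, 6, 1]=(1 7 4 10)(2 8 9 6)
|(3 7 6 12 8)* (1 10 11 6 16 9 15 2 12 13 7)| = 13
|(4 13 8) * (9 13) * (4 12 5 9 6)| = 10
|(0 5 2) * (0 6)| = 4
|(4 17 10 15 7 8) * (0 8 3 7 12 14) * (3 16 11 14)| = |(0 8 4 17 10 15 12 3 7 16 11 14)| = 12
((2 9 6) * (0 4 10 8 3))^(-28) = (0 10 3 4 8)(2 6 9) = [10, 1, 6, 4, 8, 5, 9, 7, 0, 2, 3]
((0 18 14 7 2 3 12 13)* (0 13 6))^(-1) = (0 6 12 3 2 7 14 18) = [6, 1, 7, 2, 4, 5, 12, 14, 8, 9, 10, 11, 3, 13, 18, 15, 16, 17, 0]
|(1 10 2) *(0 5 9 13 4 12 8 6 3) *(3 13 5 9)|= 60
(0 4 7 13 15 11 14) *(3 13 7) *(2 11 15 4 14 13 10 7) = (15)(0 14)(2 11 13 4 3 10 7) = [14, 1, 11, 10, 3, 5, 6, 2, 8, 9, 7, 13, 12, 4, 0, 15]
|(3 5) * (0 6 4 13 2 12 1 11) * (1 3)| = |(0 6 4 13 2 12 3 5 1 11)| = 10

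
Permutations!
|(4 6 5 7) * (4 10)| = |(4 6 5 7 10)| = 5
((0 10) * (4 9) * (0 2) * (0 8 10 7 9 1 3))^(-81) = [4, 7, 2, 9, 0, 5, 6, 1, 8, 3, 10] = (10)(0 4)(1 7)(3 9)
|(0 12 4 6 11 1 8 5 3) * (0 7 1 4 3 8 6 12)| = 14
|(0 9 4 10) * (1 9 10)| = |(0 10)(1 9 4)| = 6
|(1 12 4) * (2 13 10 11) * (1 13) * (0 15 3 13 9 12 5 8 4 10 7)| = |(0 15 3 13 7)(1 5 8 4 9 12 10 11 2)| = 45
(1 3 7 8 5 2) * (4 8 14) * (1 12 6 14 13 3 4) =(1 4 8 5 2 12 6 14)(3 7 13) =[0, 4, 12, 7, 8, 2, 14, 13, 5, 9, 10, 11, 6, 3, 1]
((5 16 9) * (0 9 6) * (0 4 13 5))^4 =(4 6 16 5 13) =[0, 1, 2, 3, 6, 13, 16, 7, 8, 9, 10, 11, 12, 4, 14, 15, 5]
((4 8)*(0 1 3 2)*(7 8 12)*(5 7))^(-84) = [0, 1, 2, 3, 12, 7, 6, 8, 4, 9, 10, 11, 5] = (4 12 5 7 8)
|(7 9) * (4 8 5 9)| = 5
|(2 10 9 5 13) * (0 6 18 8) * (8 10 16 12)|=|(0 6 18 10 9 5 13 2 16 12 8)|=11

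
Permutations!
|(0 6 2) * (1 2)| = 4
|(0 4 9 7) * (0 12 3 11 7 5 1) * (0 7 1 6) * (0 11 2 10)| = 12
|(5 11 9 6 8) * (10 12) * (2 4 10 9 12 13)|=|(2 4 10 13)(5 11 12 9 6 8)|=12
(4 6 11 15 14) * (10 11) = (4 6 10 11 15 14) = [0, 1, 2, 3, 6, 5, 10, 7, 8, 9, 11, 15, 12, 13, 4, 14]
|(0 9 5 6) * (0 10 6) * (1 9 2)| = 10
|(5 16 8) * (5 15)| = |(5 16 8 15)| = 4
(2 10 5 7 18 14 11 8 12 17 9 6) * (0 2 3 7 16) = (0 2 10 5 16)(3 7 18 14 11 8 12 17 9 6) = [2, 1, 10, 7, 4, 16, 3, 18, 12, 6, 5, 8, 17, 13, 11, 15, 0, 9, 14]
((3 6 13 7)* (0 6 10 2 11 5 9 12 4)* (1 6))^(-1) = (0 4 12 9 5 11 2 10 3 7 13 6 1) = [4, 0, 10, 7, 12, 11, 1, 13, 8, 5, 3, 2, 9, 6]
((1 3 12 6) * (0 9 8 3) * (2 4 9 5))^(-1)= (0 1 6 12 3 8 9 4 2 5)= [1, 6, 5, 8, 2, 0, 12, 7, 9, 4, 10, 11, 3]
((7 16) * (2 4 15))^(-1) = [0, 1, 15, 3, 2, 5, 6, 16, 8, 9, 10, 11, 12, 13, 14, 4, 7] = (2 15 4)(7 16)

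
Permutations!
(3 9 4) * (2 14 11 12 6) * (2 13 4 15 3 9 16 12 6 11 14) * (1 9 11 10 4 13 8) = [0, 9, 2, 16, 11, 5, 8, 7, 1, 15, 4, 6, 10, 13, 14, 3, 12] = (1 9 15 3 16 12 10 4 11 6 8)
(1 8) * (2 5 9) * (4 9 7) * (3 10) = (1 8)(2 5 7 4 9)(3 10) = [0, 8, 5, 10, 9, 7, 6, 4, 1, 2, 3]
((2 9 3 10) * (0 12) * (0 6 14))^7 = (0 14 6 12)(2 10 3 9) = [14, 1, 10, 9, 4, 5, 12, 7, 8, 2, 3, 11, 0, 13, 6]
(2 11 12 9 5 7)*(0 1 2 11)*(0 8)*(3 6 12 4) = (0 1 2 8)(3 6 12 9 5 7 11 4) = [1, 2, 8, 6, 3, 7, 12, 11, 0, 5, 10, 4, 9]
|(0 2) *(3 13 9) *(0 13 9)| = 6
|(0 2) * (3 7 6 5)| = |(0 2)(3 7 6 5)| = 4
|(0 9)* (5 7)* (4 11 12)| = 6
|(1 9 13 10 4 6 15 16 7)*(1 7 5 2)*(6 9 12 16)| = |(1 12 16 5 2)(4 9 13 10)(6 15)| = 20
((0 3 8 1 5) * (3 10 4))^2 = [4, 0, 2, 1, 8, 10, 6, 7, 5, 9, 3] = (0 4 8 5 10 3 1)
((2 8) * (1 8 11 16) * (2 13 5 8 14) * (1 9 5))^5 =(1 9 14 5 2 8 11 13 16) =[0, 9, 8, 3, 4, 2, 6, 7, 11, 14, 10, 13, 12, 16, 5, 15, 1]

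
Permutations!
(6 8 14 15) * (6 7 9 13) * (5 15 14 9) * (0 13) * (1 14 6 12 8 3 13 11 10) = (0 11 10 1 14 6 3 13 12 8 9)(5 15 7) = [11, 14, 2, 13, 4, 15, 3, 5, 9, 0, 1, 10, 8, 12, 6, 7]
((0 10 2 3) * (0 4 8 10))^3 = [0, 1, 8, 10, 2, 5, 6, 7, 3, 9, 4] = (2 8 3 10 4)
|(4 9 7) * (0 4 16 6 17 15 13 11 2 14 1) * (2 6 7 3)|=|(0 4 9 3 2 14 1)(6 17 15 13 11)(7 16)|=70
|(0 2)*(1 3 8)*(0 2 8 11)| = 5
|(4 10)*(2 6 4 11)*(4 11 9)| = 3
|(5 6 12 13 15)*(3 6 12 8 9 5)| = |(3 6 8 9 5 12 13 15)| = 8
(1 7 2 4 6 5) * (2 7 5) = (7)(1 5)(2 4 6) = [0, 5, 4, 3, 6, 1, 2, 7]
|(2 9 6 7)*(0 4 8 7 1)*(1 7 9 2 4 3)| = |(0 3 1)(4 8 9 6 7)| = 15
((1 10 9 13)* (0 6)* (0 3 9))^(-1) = [10, 13, 2, 6, 4, 5, 0, 7, 8, 3, 1, 11, 12, 9] = (0 10 1 13 9 3 6)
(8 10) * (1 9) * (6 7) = (1 9)(6 7)(8 10) = [0, 9, 2, 3, 4, 5, 7, 6, 10, 1, 8]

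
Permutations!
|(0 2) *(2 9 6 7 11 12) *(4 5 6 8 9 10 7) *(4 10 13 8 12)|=6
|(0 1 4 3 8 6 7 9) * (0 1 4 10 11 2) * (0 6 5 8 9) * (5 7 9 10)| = |(0 4 3 10 11 2 6 9 1 5 8 7)| = 12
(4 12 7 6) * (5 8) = (4 12 7 6)(5 8) = [0, 1, 2, 3, 12, 8, 4, 6, 5, 9, 10, 11, 7]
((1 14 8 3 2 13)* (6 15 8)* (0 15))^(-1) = (0 6 14 1 13 2 3 8 15) = [6, 13, 3, 8, 4, 5, 14, 7, 15, 9, 10, 11, 12, 2, 1, 0]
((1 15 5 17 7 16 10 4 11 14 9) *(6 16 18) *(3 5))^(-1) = (1 9 14 11 4 10 16 6 18 7 17 5 3 15) = [0, 9, 2, 15, 10, 3, 18, 17, 8, 14, 16, 4, 12, 13, 11, 1, 6, 5, 7]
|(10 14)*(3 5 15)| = 6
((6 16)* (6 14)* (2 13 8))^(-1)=(2 8 13)(6 14 16)=[0, 1, 8, 3, 4, 5, 14, 7, 13, 9, 10, 11, 12, 2, 16, 15, 6]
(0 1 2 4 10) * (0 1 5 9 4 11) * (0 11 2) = [5, 0, 2, 3, 10, 9, 6, 7, 8, 4, 1, 11] = (11)(0 5 9 4 10 1)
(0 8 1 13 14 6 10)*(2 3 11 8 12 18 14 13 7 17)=(0 12 18 14 6 10)(1 7 17 2 3 11 8)=[12, 7, 3, 11, 4, 5, 10, 17, 1, 9, 0, 8, 18, 13, 6, 15, 16, 2, 14]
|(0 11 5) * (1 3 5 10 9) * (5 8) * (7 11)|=9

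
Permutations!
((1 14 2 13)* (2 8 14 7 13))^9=(8 14)=[0, 1, 2, 3, 4, 5, 6, 7, 14, 9, 10, 11, 12, 13, 8]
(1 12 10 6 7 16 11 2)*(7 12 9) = (1 9 7 16 11 2)(6 12 10) = [0, 9, 1, 3, 4, 5, 12, 16, 8, 7, 6, 2, 10, 13, 14, 15, 11]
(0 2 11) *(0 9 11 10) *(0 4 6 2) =(2 10 4 6)(9 11) =[0, 1, 10, 3, 6, 5, 2, 7, 8, 11, 4, 9]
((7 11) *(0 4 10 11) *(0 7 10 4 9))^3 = [9, 1, 2, 3, 4, 5, 6, 7, 8, 0, 11, 10] = (0 9)(10 11)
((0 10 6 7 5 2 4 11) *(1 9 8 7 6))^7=(0 2 8 10 4 7 1 11 5 9)=[2, 11, 8, 3, 7, 9, 6, 1, 10, 0, 4, 5]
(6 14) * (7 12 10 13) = (6 14)(7 12 10 13) = [0, 1, 2, 3, 4, 5, 14, 12, 8, 9, 13, 11, 10, 7, 6]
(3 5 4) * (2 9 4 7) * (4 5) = (2 9 5 7)(3 4) = [0, 1, 9, 4, 3, 7, 6, 2, 8, 5]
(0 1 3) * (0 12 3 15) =(0 1 15)(3 12) =[1, 15, 2, 12, 4, 5, 6, 7, 8, 9, 10, 11, 3, 13, 14, 0]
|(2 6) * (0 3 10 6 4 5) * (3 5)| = 10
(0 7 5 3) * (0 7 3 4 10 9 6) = [3, 1, 2, 7, 10, 4, 0, 5, 8, 6, 9] = (0 3 7 5 4 10 9 6)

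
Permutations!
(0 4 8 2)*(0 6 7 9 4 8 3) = (0 8 2 6 7 9 4 3) = [8, 1, 6, 0, 3, 5, 7, 9, 2, 4]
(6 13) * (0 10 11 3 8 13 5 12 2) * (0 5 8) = (0 10 11 3)(2 5 12)(6 8 13) = [10, 1, 5, 0, 4, 12, 8, 7, 13, 9, 11, 3, 2, 6]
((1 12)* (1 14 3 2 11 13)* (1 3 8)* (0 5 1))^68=(0 1 14)(5 12 8)=[1, 14, 2, 3, 4, 12, 6, 7, 5, 9, 10, 11, 8, 13, 0]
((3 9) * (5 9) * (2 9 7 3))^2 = [0, 1, 2, 7, 4, 3, 6, 5, 8, 9] = (9)(3 7 5)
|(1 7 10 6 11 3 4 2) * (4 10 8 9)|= 12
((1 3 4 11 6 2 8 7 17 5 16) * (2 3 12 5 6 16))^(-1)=[0, 16, 5, 6, 3, 12, 17, 8, 2, 9, 10, 4, 1, 13, 14, 15, 11, 7]=(1 16 11 4 3 6 17 7 8 2 5 12)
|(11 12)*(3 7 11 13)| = 5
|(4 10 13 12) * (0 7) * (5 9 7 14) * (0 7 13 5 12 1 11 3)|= 11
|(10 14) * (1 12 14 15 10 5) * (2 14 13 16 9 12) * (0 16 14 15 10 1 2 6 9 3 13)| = |(0 16 3 13 14 5 2 15 1 6 9 12)| = 12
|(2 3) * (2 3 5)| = |(2 5)| = 2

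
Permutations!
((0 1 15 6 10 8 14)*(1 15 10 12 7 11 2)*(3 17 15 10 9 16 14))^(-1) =(0 14 16 9 1 2 11 7 12 6 15 17 3 8 10) =[14, 2, 11, 8, 4, 5, 15, 12, 10, 1, 0, 7, 6, 13, 16, 17, 9, 3]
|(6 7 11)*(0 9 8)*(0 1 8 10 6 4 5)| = |(0 9 10 6 7 11 4 5)(1 8)| = 8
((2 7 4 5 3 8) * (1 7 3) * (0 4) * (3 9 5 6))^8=(0 1 9 8 6)(2 3 4 7 5)=[1, 9, 3, 4, 7, 2, 0, 5, 6, 8]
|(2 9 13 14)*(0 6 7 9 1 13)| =|(0 6 7 9)(1 13 14 2)| =4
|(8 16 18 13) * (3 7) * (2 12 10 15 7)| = |(2 12 10 15 7 3)(8 16 18 13)| = 12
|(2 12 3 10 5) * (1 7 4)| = |(1 7 4)(2 12 3 10 5)| = 15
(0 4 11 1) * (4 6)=(0 6 4 11 1)=[6, 0, 2, 3, 11, 5, 4, 7, 8, 9, 10, 1]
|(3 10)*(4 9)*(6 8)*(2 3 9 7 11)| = 14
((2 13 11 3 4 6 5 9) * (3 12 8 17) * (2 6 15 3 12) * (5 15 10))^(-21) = (17) = [0, 1, 2, 3, 4, 5, 6, 7, 8, 9, 10, 11, 12, 13, 14, 15, 16, 17]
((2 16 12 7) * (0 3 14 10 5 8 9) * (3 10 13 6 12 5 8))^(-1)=(0 9 8 10)(2 7 12 6 13 14 3 5 16)=[9, 1, 7, 5, 4, 16, 13, 12, 10, 8, 0, 11, 6, 14, 3, 15, 2]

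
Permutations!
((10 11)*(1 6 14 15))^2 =[0, 14, 2, 3, 4, 5, 15, 7, 8, 9, 10, 11, 12, 13, 1, 6] =(1 14)(6 15)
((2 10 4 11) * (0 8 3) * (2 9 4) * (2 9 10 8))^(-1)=(0 3 8 2)(4 9 10 11)=[3, 1, 0, 8, 9, 5, 6, 7, 2, 10, 11, 4]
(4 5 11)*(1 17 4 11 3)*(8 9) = (1 17 4 5 3)(8 9) = [0, 17, 2, 1, 5, 3, 6, 7, 9, 8, 10, 11, 12, 13, 14, 15, 16, 4]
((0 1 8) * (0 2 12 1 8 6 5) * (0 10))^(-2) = (0 5 1 2)(6 12 8 10) = [5, 2, 0, 3, 4, 1, 12, 7, 10, 9, 6, 11, 8]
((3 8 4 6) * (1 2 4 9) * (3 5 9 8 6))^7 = (9) = [0, 1, 2, 3, 4, 5, 6, 7, 8, 9]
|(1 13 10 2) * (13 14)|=|(1 14 13 10 2)|=5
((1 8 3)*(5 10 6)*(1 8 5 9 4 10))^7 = (1 5)(3 8)(4 9 6 10) = [0, 5, 2, 8, 9, 1, 10, 7, 3, 6, 4]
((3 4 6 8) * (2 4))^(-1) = (2 3 8 6 4) = [0, 1, 3, 8, 2, 5, 4, 7, 6]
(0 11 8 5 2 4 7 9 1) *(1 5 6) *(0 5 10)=(0 11 8 6 1 5 2 4 7 9 10)=[11, 5, 4, 3, 7, 2, 1, 9, 6, 10, 0, 8]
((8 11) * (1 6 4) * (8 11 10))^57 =[0, 1, 2, 3, 4, 5, 6, 7, 10, 9, 8, 11] =(11)(8 10)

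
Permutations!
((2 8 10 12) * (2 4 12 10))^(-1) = [0, 1, 8, 3, 12, 5, 6, 7, 2, 9, 10, 11, 4] = (2 8)(4 12)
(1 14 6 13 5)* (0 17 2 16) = (0 17 2 16)(1 14 6 13 5) = [17, 14, 16, 3, 4, 1, 13, 7, 8, 9, 10, 11, 12, 5, 6, 15, 0, 2]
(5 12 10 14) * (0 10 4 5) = (0 10 14)(4 5 12) = [10, 1, 2, 3, 5, 12, 6, 7, 8, 9, 14, 11, 4, 13, 0]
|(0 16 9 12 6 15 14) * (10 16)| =|(0 10 16 9 12 6 15 14)| =8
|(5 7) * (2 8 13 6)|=|(2 8 13 6)(5 7)|=4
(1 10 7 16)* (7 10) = (1 7 16) = [0, 7, 2, 3, 4, 5, 6, 16, 8, 9, 10, 11, 12, 13, 14, 15, 1]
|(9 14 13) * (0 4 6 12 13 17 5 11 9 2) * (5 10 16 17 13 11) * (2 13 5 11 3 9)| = |(0 4 6 12 3 9 14 5 11 2)(10 16 17)| = 30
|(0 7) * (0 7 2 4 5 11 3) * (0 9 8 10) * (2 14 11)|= 21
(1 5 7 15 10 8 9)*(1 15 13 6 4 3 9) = (1 5 7 13 6 4 3 9 15 10 8) = [0, 5, 2, 9, 3, 7, 4, 13, 1, 15, 8, 11, 12, 6, 14, 10]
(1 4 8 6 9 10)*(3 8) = [0, 4, 2, 8, 3, 5, 9, 7, 6, 10, 1] = (1 4 3 8 6 9 10)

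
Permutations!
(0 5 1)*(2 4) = (0 5 1)(2 4) = [5, 0, 4, 3, 2, 1]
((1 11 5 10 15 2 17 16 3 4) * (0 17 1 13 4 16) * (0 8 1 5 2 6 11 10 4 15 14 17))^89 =(1 8 17 14 10)(2 6 13 5 11 15 4)(3 16) =[0, 8, 6, 16, 2, 11, 13, 7, 17, 9, 1, 15, 12, 5, 10, 4, 3, 14]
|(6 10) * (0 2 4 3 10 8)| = 7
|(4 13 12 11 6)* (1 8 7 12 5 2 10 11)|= |(1 8 7 12)(2 10 11 6 4 13 5)|= 28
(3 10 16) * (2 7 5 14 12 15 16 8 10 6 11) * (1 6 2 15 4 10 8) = (1 6 11 15 16 3 2 7 5 14 12 4 10) = [0, 6, 7, 2, 10, 14, 11, 5, 8, 9, 1, 15, 4, 13, 12, 16, 3]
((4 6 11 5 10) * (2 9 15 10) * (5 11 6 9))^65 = (2 5)(4 9 15 10) = [0, 1, 5, 3, 9, 2, 6, 7, 8, 15, 4, 11, 12, 13, 14, 10]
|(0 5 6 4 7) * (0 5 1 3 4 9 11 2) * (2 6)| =|(0 1 3 4 7 5 2)(6 9 11)| =21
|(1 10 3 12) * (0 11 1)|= |(0 11 1 10 3 12)|= 6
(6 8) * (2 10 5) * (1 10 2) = (1 10 5)(6 8) = [0, 10, 2, 3, 4, 1, 8, 7, 6, 9, 5]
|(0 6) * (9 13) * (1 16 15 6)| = |(0 1 16 15 6)(9 13)| = 10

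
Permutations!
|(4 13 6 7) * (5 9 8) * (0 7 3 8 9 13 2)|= 20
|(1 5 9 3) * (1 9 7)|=6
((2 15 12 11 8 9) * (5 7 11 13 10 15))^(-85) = [0, 1, 9, 3, 4, 2, 6, 5, 11, 8, 13, 7, 15, 12, 14, 10] = (2 9 8 11 7 5)(10 13 12 15)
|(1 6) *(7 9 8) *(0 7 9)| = 2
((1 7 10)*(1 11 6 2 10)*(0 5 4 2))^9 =(0 4 10 6 5 2 11)(1 7) =[4, 7, 11, 3, 10, 2, 5, 1, 8, 9, 6, 0]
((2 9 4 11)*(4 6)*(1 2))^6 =[0, 1, 2, 3, 4, 5, 6, 7, 8, 9, 10, 11] =(11)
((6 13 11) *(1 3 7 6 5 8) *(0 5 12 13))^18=(13)(0 3 5 7 8 6 1)=[3, 0, 2, 5, 4, 7, 1, 8, 6, 9, 10, 11, 12, 13]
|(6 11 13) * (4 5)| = |(4 5)(6 11 13)| = 6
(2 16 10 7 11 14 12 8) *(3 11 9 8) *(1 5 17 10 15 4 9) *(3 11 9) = (1 5 17 10 7)(2 16 15 4 3 9 8)(11 14 12) = [0, 5, 16, 9, 3, 17, 6, 1, 2, 8, 7, 14, 11, 13, 12, 4, 15, 10]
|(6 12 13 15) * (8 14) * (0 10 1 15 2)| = 8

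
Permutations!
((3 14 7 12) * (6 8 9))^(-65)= [0, 1, 2, 12, 4, 5, 8, 14, 9, 6, 10, 11, 7, 13, 3]= (3 12 7 14)(6 8 9)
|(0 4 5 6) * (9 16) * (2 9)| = 12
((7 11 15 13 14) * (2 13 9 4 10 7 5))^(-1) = [0, 1, 5, 3, 9, 14, 6, 10, 8, 15, 4, 7, 12, 2, 13, 11] = (2 5 14 13)(4 9 15 11 7 10)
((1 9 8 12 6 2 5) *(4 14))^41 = (1 5 2 6 12 8 9)(4 14) = [0, 5, 6, 3, 14, 2, 12, 7, 9, 1, 10, 11, 8, 13, 4]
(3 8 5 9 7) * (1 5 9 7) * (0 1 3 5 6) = (0 1 6)(3 8 9)(5 7) = [1, 6, 2, 8, 4, 7, 0, 5, 9, 3]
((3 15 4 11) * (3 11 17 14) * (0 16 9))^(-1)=(0 9 16)(3 14 17 4 15)=[9, 1, 2, 14, 15, 5, 6, 7, 8, 16, 10, 11, 12, 13, 17, 3, 0, 4]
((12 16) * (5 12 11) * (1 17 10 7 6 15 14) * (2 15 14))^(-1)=(1 14 6 7 10 17)(2 15)(5 11 16 12)=[0, 14, 15, 3, 4, 11, 7, 10, 8, 9, 17, 16, 5, 13, 6, 2, 12, 1]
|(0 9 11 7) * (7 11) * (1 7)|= |(11)(0 9 1 7)|= 4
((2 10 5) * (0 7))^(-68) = (2 10 5) = [0, 1, 10, 3, 4, 2, 6, 7, 8, 9, 5]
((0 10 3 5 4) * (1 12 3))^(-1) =(0 4 5 3 12 1 10) =[4, 10, 2, 12, 5, 3, 6, 7, 8, 9, 0, 11, 1]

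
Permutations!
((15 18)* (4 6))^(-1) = (4 6)(15 18) = [0, 1, 2, 3, 6, 5, 4, 7, 8, 9, 10, 11, 12, 13, 14, 18, 16, 17, 15]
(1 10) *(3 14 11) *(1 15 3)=(1 10 15 3 14 11)=[0, 10, 2, 14, 4, 5, 6, 7, 8, 9, 15, 1, 12, 13, 11, 3]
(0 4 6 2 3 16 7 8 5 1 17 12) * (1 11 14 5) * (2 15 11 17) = (0 4 6 15 11 14 5 17 12)(1 2 3 16 7 8) = [4, 2, 3, 16, 6, 17, 15, 8, 1, 9, 10, 14, 0, 13, 5, 11, 7, 12]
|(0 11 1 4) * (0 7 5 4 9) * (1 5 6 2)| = |(0 11 5 4 7 6 2 1 9)| = 9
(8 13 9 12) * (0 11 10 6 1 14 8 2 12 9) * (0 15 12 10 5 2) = (0 11 5 2 10 6 1 14 8 13 15 12) = [11, 14, 10, 3, 4, 2, 1, 7, 13, 9, 6, 5, 0, 15, 8, 12]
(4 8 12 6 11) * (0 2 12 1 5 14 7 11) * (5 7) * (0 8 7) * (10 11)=[2, 0, 12, 3, 7, 14, 8, 10, 1, 9, 11, 4, 6, 13, 5]=(0 2 12 6 8 1)(4 7 10 11)(5 14)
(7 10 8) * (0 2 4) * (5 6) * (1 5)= (0 2 4)(1 5 6)(7 10 8)= [2, 5, 4, 3, 0, 6, 1, 10, 7, 9, 8]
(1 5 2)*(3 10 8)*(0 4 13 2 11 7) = (0 4 13 2 1 5 11 7)(3 10 8) = [4, 5, 1, 10, 13, 11, 6, 0, 3, 9, 8, 7, 12, 2]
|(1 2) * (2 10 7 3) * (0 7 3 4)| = 12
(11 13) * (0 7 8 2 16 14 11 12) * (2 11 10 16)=(0 7 8 11 13 12)(10 16 14)=[7, 1, 2, 3, 4, 5, 6, 8, 11, 9, 16, 13, 0, 12, 10, 15, 14]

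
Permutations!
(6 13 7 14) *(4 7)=(4 7 14 6 13)=[0, 1, 2, 3, 7, 5, 13, 14, 8, 9, 10, 11, 12, 4, 6]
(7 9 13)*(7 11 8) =[0, 1, 2, 3, 4, 5, 6, 9, 7, 13, 10, 8, 12, 11] =(7 9 13 11 8)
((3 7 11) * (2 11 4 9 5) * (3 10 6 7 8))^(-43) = [0, 1, 4, 8, 10, 7, 2, 11, 3, 6, 5, 9] = (2 4 10 5 7 11 9 6)(3 8)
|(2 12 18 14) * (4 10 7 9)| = |(2 12 18 14)(4 10 7 9)| = 4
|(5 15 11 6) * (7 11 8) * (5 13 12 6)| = 15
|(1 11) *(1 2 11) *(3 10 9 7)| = 4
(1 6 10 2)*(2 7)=(1 6 10 7 2)=[0, 6, 1, 3, 4, 5, 10, 2, 8, 9, 7]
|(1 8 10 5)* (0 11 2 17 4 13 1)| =|(0 11 2 17 4 13 1 8 10 5)| =10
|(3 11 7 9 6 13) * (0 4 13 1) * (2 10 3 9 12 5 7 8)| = |(0 4 13 9 6 1)(2 10 3 11 8)(5 7 12)| = 30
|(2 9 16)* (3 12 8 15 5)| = |(2 9 16)(3 12 8 15 5)| = 15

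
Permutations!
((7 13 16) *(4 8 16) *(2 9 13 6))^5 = (2 16 13 6 8 9 7 4) = [0, 1, 16, 3, 2, 5, 8, 4, 9, 7, 10, 11, 12, 6, 14, 15, 13]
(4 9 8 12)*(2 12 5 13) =(2 12 4 9 8 5 13) =[0, 1, 12, 3, 9, 13, 6, 7, 5, 8, 10, 11, 4, 2]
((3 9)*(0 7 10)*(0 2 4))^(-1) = (0 4 2 10 7)(3 9) = [4, 1, 10, 9, 2, 5, 6, 0, 8, 3, 7]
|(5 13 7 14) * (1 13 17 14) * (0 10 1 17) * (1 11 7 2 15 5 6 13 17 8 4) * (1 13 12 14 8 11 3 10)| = |(0 1 17 8 4 13 2 15 5)(3 10)(6 12 14)(7 11)| = 18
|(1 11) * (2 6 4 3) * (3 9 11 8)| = 8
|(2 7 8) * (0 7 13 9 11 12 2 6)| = |(0 7 8 6)(2 13 9 11 12)| = 20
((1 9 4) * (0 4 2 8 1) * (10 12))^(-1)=(0 4)(1 8 2 9)(10 12)=[4, 8, 9, 3, 0, 5, 6, 7, 2, 1, 12, 11, 10]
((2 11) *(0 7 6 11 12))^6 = [0, 1, 2, 3, 4, 5, 6, 7, 8, 9, 10, 11, 12] = (12)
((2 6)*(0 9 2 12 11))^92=(0 2 12)(6 11 9)=[2, 1, 12, 3, 4, 5, 11, 7, 8, 6, 10, 9, 0]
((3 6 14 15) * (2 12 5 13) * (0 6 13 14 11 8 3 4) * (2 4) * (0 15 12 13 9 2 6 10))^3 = (0 10)(2 15 8)(3 13 6)(4 11 9) = [10, 1, 15, 13, 11, 5, 3, 7, 2, 4, 0, 9, 12, 6, 14, 8]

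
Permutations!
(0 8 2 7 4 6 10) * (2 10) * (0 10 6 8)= [0, 1, 7, 3, 8, 5, 2, 4, 6, 9, 10]= (10)(2 7 4 8 6)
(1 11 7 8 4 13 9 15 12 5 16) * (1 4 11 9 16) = (1 9 15 12 5)(4 13 16)(7 8 11) = [0, 9, 2, 3, 13, 1, 6, 8, 11, 15, 10, 7, 5, 16, 14, 12, 4]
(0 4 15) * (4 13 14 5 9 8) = (0 13 14 5 9 8 4 15) = [13, 1, 2, 3, 15, 9, 6, 7, 4, 8, 10, 11, 12, 14, 5, 0]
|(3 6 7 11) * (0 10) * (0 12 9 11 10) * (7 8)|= 8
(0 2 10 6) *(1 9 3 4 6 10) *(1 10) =(0 2 10 1 9 3 4 6) =[2, 9, 10, 4, 6, 5, 0, 7, 8, 3, 1]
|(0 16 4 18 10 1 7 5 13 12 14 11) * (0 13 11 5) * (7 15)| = 40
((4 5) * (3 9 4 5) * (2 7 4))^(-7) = [0, 1, 3, 7, 2, 5, 6, 9, 8, 4] = (2 3 7 9 4)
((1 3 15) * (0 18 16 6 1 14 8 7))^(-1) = (0 7 8 14 15 3 1 6 16 18) = [7, 6, 2, 1, 4, 5, 16, 8, 14, 9, 10, 11, 12, 13, 15, 3, 18, 17, 0]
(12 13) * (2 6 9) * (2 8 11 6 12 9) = (2 12 13 9 8 11 6) = [0, 1, 12, 3, 4, 5, 2, 7, 11, 8, 10, 6, 13, 9]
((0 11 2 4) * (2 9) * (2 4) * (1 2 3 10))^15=(0 4 9 11)(1 10 3 2)=[4, 10, 1, 2, 9, 5, 6, 7, 8, 11, 3, 0]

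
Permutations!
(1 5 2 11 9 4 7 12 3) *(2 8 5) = (1 2 11 9 4 7 12 3)(5 8) = [0, 2, 11, 1, 7, 8, 6, 12, 5, 4, 10, 9, 3]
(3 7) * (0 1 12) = (0 1 12)(3 7) = [1, 12, 2, 7, 4, 5, 6, 3, 8, 9, 10, 11, 0]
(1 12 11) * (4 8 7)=(1 12 11)(4 8 7)=[0, 12, 2, 3, 8, 5, 6, 4, 7, 9, 10, 1, 11]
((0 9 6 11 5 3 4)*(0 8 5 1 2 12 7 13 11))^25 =(0 9 6)(1 2 12 7 13 11)(3 4 8 5) =[9, 2, 12, 4, 8, 3, 0, 13, 5, 6, 10, 1, 7, 11]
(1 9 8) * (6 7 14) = [0, 9, 2, 3, 4, 5, 7, 14, 1, 8, 10, 11, 12, 13, 6] = (1 9 8)(6 7 14)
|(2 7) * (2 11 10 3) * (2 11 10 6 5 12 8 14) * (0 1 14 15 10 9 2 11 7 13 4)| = |(0 1 14 11 6 5 12 8 15 10 3 7 9 2 13 4)| = 16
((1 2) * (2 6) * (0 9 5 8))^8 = [0, 2, 6, 3, 4, 5, 1, 7, 8, 9] = (9)(1 2 6)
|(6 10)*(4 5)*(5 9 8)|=4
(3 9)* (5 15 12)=[0, 1, 2, 9, 4, 15, 6, 7, 8, 3, 10, 11, 5, 13, 14, 12]=(3 9)(5 15 12)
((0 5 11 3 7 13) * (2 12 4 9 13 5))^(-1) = (0 13 9 4 12 2)(3 11 5 7) = [13, 1, 0, 11, 12, 7, 6, 3, 8, 4, 10, 5, 2, 9]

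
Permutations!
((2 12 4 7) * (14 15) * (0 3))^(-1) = (0 3)(2 7 4 12)(14 15) = [3, 1, 7, 0, 12, 5, 6, 4, 8, 9, 10, 11, 2, 13, 15, 14]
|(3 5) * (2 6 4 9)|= |(2 6 4 9)(3 5)|= 4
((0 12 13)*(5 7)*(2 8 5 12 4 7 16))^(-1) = (0 13 12 7 4)(2 16 5 8) = [13, 1, 16, 3, 0, 8, 6, 4, 2, 9, 10, 11, 7, 12, 14, 15, 5]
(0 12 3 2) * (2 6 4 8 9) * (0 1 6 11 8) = [12, 6, 1, 11, 0, 5, 4, 7, 9, 2, 10, 8, 3] = (0 12 3 11 8 9 2 1 6 4)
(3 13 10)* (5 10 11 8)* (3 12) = [0, 1, 2, 13, 4, 10, 6, 7, 5, 9, 12, 8, 3, 11] = (3 13 11 8 5 10 12)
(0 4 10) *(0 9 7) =(0 4 10 9 7) =[4, 1, 2, 3, 10, 5, 6, 0, 8, 7, 9]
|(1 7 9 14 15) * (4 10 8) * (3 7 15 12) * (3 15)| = 21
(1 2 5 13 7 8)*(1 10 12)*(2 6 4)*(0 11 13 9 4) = (0 11 13 7 8 10 12 1 6)(2 5 9 4) = [11, 6, 5, 3, 2, 9, 0, 8, 10, 4, 12, 13, 1, 7]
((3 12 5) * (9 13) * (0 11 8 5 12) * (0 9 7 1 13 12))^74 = (0 3 11 9 8 12 5)(1 7 13) = [3, 7, 2, 11, 4, 0, 6, 13, 12, 8, 10, 9, 5, 1]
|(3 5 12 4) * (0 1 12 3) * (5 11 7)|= |(0 1 12 4)(3 11 7 5)|= 4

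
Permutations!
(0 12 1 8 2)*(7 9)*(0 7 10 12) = (1 8 2 7 9 10 12) = [0, 8, 7, 3, 4, 5, 6, 9, 2, 10, 12, 11, 1]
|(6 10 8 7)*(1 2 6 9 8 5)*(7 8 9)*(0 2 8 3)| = 8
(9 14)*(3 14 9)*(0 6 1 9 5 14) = [6, 9, 2, 0, 4, 14, 1, 7, 8, 5, 10, 11, 12, 13, 3] = (0 6 1 9 5 14 3)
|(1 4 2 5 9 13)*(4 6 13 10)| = 15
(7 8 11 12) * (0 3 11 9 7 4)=[3, 1, 2, 11, 0, 5, 6, 8, 9, 7, 10, 12, 4]=(0 3 11 12 4)(7 8 9)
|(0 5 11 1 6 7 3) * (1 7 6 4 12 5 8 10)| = 10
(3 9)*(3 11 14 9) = (9 11 14) = [0, 1, 2, 3, 4, 5, 6, 7, 8, 11, 10, 14, 12, 13, 9]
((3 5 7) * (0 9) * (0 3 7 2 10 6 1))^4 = (0 2)(1 5)(3 6)(9 10) = [2, 5, 0, 6, 4, 1, 3, 7, 8, 10, 9]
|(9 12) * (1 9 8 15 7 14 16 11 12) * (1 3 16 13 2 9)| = 11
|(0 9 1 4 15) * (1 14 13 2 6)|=|(0 9 14 13 2 6 1 4 15)|=9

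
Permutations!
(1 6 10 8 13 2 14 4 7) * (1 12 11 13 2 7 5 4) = (1 6 10 8 2 14)(4 5)(7 12 11 13) = [0, 6, 14, 3, 5, 4, 10, 12, 2, 9, 8, 13, 11, 7, 1]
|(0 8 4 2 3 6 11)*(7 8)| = |(0 7 8 4 2 3 6 11)| = 8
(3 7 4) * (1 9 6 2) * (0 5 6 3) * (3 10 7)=(0 5 6 2 1 9 10 7 4)=[5, 9, 1, 3, 0, 6, 2, 4, 8, 10, 7]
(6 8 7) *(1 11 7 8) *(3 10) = (1 11 7 6)(3 10) = [0, 11, 2, 10, 4, 5, 1, 6, 8, 9, 3, 7]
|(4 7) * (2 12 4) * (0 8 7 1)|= |(0 8 7 2 12 4 1)|= 7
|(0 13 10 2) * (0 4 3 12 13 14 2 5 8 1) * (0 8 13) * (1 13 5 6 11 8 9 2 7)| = |(0 14 7 1 9 2 4 3 12)(6 11 8 13 10)| = 45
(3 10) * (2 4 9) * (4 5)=(2 5 4 9)(3 10)=[0, 1, 5, 10, 9, 4, 6, 7, 8, 2, 3]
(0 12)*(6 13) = (0 12)(6 13) = [12, 1, 2, 3, 4, 5, 13, 7, 8, 9, 10, 11, 0, 6]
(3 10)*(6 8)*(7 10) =(3 7 10)(6 8) =[0, 1, 2, 7, 4, 5, 8, 10, 6, 9, 3]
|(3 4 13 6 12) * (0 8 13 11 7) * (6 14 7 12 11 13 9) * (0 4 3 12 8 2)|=4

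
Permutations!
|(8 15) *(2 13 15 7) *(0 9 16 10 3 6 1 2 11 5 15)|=45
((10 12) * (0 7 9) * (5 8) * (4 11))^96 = (12) = [0, 1, 2, 3, 4, 5, 6, 7, 8, 9, 10, 11, 12]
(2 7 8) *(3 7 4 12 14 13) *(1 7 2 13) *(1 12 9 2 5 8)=(1 7)(2 4 9)(3 5 8 13)(12 14)=[0, 7, 4, 5, 9, 8, 6, 1, 13, 2, 10, 11, 14, 3, 12]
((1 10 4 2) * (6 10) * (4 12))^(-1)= (1 2 4 12 10 6)= [0, 2, 4, 3, 12, 5, 1, 7, 8, 9, 6, 11, 10]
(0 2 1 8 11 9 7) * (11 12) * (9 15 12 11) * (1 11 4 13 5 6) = (0 2 11 15 12 9 7)(1 8 4 13 5 6) = [2, 8, 11, 3, 13, 6, 1, 0, 4, 7, 10, 15, 9, 5, 14, 12]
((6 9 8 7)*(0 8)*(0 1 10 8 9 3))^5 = (0 7 1 3 8 9 6 10) = [7, 3, 2, 8, 4, 5, 10, 1, 9, 6, 0]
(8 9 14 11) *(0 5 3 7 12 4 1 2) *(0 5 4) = (0 4 1 2 5 3 7 12)(8 9 14 11) = [4, 2, 5, 7, 1, 3, 6, 12, 9, 14, 10, 8, 0, 13, 11]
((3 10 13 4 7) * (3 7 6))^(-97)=[0, 1, 2, 4, 10, 5, 13, 7, 8, 9, 6, 11, 12, 3]=(3 4 10 6 13)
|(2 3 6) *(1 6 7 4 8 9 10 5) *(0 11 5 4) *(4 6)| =|(0 11 5 1 4 8 9 10 6 2 3 7)| =12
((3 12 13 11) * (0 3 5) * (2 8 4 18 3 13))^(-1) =(0 5 11 13)(2 12 3 18 4 8) =[5, 1, 12, 18, 8, 11, 6, 7, 2, 9, 10, 13, 3, 0, 14, 15, 16, 17, 4]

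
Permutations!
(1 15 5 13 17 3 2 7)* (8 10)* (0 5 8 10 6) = (0 5 13 17 3 2 7 1 15 8 6) = [5, 15, 7, 2, 4, 13, 0, 1, 6, 9, 10, 11, 12, 17, 14, 8, 16, 3]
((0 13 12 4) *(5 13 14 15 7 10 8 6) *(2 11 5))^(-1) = (0 4 12 13 5 11 2 6 8 10 7 15 14) = [4, 1, 6, 3, 12, 11, 8, 15, 10, 9, 7, 2, 13, 5, 0, 14]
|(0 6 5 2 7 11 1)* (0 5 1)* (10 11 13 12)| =|(0 6 1 5 2 7 13 12 10 11)| =10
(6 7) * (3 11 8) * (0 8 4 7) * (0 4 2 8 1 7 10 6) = (0 1 7)(2 8 3 11)(4 10 6) = [1, 7, 8, 11, 10, 5, 4, 0, 3, 9, 6, 2]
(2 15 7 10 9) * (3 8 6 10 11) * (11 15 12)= (2 12 11 3 8 6 10 9)(7 15)= [0, 1, 12, 8, 4, 5, 10, 15, 6, 2, 9, 3, 11, 13, 14, 7]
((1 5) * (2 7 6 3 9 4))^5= (1 5)(2 4 9 3 6 7)= [0, 5, 4, 6, 9, 1, 7, 2, 8, 3]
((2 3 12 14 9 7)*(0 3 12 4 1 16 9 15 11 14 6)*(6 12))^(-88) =(0 4 16 7 6 3 1 9 2)(11 15 14) =[4, 9, 0, 1, 16, 5, 3, 6, 8, 2, 10, 15, 12, 13, 11, 14, 7]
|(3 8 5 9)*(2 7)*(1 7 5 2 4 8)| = 8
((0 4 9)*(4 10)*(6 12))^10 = (12)(0 4)(9 10) = [4, 1, 2, 3, 0, 5, 6, 7, 8, 10, 9, 11, 12]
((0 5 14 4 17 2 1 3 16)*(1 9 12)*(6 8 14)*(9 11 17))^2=(0 6 14 9 1 16 5 8 4 12 3)(2 17 11)=[6, 16, 17, 0, 12, 8, 14, 7, 4, 1, 10, 2, 3, 13, 9, 15, 5, 11]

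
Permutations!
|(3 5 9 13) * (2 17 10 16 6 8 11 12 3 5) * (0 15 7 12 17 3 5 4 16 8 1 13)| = 60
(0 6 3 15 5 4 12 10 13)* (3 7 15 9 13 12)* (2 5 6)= (0 2 5 4 3 9 13)(6 7 15)(10 12)= [2, 1, 5, 9, 3, 4, 7, 15, 8, 13, 12, 11, 10, 0, 14, 6]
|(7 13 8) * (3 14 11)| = |(3 14 11)(7 13 8)| = 3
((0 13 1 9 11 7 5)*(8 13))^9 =[8, 9, 2, 3, 4, 0, 6, 5, 13, 11, 10, 7, 12, 1] =(0 8 13 1 9 11 7 5)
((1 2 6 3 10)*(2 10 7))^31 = (1 10)(2 7 3 6) = [0, 10, 7, 6, 4, 5, 2, 3, 8, 9, 1]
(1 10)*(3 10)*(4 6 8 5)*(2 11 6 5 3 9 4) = (1 9 4 5 2 11 6 8 3 10) = [0, 9, 11, 10, 5, 2, 8, 7, 3, 4, 1, 6]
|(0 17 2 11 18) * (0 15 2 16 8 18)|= 8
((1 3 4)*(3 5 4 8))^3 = (3 8) = [0, 1, 2, 8, 4, 5, 6, 7, 3]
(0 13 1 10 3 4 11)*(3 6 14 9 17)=(0 13 1 10 6 14 9 17 3 4 11)=[13, 10, 2, 4, 11, 5, 14, 7, 8, 17, 6, 0, 12, 1, 9, 15, 16, 3]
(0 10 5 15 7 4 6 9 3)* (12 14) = (0 10 5 15 7 4 6 9 3)(12 14) = [10, 1, 2, 0, 6, 15, 9, 4, 8, 3, 5, 11, 14, 13, 12, 7]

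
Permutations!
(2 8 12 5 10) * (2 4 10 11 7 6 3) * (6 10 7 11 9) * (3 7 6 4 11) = (2 8 12 5 9 4 6 7 10 11 3) = [0, 1, 8, 2, 6, 9, 7, 10, 12, 4, 11, 3, 5]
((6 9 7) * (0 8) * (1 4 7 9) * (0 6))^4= (9)(0 4 6)(1 8 7)= [4, 8, 2, 3, 6, 5, 0, 1, 7, 9]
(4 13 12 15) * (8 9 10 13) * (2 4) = (2 4 8 9 10 13 12 15) = [0, 1, 4, 3, 8, 5, 6, 7, 9, 10, 13, 11, 15, 12, 14, 2]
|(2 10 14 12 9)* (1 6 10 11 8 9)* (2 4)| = |(1 6 10 14 12)(2 11 8 9 4)| = 5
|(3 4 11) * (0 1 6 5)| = 12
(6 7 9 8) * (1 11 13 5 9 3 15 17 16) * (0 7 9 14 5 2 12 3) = (0 7)(1 11 13 2 12 3 15 17 16)(5 14)(6 9 8) = [7, 11, 12, 15, 4, 14, 9, 0, 6, 8, 10, 13, 3, 2, 5, 17, 1, 16]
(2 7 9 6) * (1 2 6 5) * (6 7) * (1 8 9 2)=(2 6 7)(5 8 9)=[0, 1, 6, 3, 4, 8, 7, 2, 9, 5]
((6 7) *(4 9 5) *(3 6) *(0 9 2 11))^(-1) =[11, 1, 4, 7, 5, 9, 3, 6, 8, 0, 10, 2] =(0 11 2 4 5 9)(3 7 6)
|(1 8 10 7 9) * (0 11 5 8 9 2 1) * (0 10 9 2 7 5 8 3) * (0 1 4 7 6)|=|(0 11 8 9 10 5 3 1 2 4 7 6)|=12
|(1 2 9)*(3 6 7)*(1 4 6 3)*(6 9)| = |(1 2 6 7)(4 9)| = 4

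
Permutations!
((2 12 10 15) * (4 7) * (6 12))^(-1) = [0, 1, 15, 3, 7, 5, 2, 4, 8, 9, 12, 11, 6, 13, 14, 10] = (2 15 10 12 6)(4 7)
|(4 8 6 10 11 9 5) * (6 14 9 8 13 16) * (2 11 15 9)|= 8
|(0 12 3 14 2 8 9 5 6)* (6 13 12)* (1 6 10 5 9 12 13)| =|(0 10 5 1 6)(2 8 12 3 14)| =5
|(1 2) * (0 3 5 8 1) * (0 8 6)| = 12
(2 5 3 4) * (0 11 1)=(0 11 1)(2 5 3 4)=[11, 0, 5, 4, 2, 3, 6, 7, 8, 9, 10, 1]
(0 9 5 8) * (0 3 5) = [9, 1, 2, 5, 4, 8, 6, 7, 3, 0] = (0 9)(3 5 8)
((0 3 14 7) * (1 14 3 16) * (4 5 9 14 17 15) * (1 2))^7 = [5, 7, 14, 3, 2, 1, 6, 4, 8, 17, 10, 11, 12, 13, 15, 16, 9, 0] = (0 5 1 7 4 2 14 15 16 9 17)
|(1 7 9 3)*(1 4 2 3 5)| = 12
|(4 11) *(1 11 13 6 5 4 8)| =12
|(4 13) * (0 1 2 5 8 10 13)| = 8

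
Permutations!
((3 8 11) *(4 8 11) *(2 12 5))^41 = (2 5 12)(3 11)(4 8) = [0, 1, 5, 11, 8, 12, 6, 7, 4, 9, 10, 3, 2]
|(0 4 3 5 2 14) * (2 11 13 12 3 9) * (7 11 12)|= 15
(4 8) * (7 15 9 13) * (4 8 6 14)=[0, 1, 2, 3, 6, 5, 14, 15, 8, 13, 10, 11, 12, 7, 4, 9]=(4 6 14)(7 15 9 13)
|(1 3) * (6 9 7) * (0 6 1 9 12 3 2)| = |(0 6 12 3 9 7 1 2)| = 8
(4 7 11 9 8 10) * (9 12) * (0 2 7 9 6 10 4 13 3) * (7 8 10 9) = (0 2 8 4 7 11 12 6 9 10 13 3) = [2, 1, 8, 0, 7, 5, 9, 11, 4, 10, 13, 12, 6, 3]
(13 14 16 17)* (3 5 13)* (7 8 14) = (3 5 13 7 8 14 16 17) = [0, 1, 2, 5, 4, 13, 6, 8, 14, 9, 10, 11, 12, 7, 16, 15, 17, 3]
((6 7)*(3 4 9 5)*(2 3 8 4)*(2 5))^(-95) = (2 3 5 8 4 9)(6 7) = [0, 1, 3, 5, 9, 8, 7, 6, 4, 2]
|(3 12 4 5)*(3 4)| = 2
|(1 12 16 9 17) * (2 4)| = |(1 12 16 9 17)(2 4)| = 10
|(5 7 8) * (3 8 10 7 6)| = 4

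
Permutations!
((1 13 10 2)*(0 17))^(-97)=(0 17)(1 2 10 13)=[17, 2, 10, 3, 4, 5, 6, 7, 8, 9, 13, 11, 12, 1, 14, 15, 16, 0]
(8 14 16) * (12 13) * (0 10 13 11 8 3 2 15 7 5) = [10, 1, 15, 2, 4, 0, 6, 5, 14, 9, 13, 8, 11, 12, 16, 7, 3] = (0 10 13 12 11 8 14 16 3 2 15 7 5)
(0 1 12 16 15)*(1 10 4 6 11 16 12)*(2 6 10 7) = (0 7 2 6 11 16 15)(4 10) = [7, 1, 6, 3, 10, 5, 11, 2, 8, 9, 4, 16, 12, 13, 14, 0, 15]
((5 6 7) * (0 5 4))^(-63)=(0 6 4 5 7)=[6, 1, 2, 3, 5, 7, 4, 0]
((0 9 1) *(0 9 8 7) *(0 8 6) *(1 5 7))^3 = (0 6)(1 7 9 8 5) = [6, 7, 2, 3, 4, 1, 0, 9, 5, 8]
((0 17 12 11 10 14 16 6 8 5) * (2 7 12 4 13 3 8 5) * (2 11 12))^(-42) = (0 11)(3 6)(4 14)(5 8)(10 17)(13 16) = [11, 1, 2, 6, 14, 8, 3, 7, 5, 9, 17, 0, 12, 16, 4, 15, 13, 10]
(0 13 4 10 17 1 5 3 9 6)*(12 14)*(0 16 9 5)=(0 13 4 10 17 1)(3 5)(6 16 9)(12 14)=[13, 0, 2, 5, 10, 3, 16, 7, 8, 6, 17, 11, 14, 4, 12, 15, 9, 1]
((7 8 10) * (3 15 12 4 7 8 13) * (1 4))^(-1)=(1 12 15 3 13 7 4)(8 10)=[0, 12, 2, 13, 1, 5, 6, 4, 10, 9, 8, 11, 15, 7, 14, 3]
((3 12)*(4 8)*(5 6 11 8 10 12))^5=(3 4 6 12 8 5 10 11)=[0, 1, 2, 4, 6, 10, 12, 7, 5, 9, 11, 3, 8]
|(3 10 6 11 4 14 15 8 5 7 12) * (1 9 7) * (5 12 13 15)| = 14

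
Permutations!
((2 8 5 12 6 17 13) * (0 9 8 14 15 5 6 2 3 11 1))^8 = [1, 11, 5, 13, 4, 14, 8, 7, 9, 0, 10, 3, 15, 17, 12, 2, 16, 6] = (0 1 11 3 13 17 6 8 9)(2 5 14 12 15)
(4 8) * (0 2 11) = (0 2 11)(4 8) = [2, 1, 11, 3, 8, 5, 6, 7, 4, 9, 10, 0]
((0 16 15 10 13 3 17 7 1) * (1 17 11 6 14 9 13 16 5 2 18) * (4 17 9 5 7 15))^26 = (0 9 3 6 5 18)(1 7 13 11 14 2)(4 17 15 10 16) = [9, 7, 1, 6, 17, 18, 5, 13, 8, 3, 16, 14, 12, 11, 2, 10, 4, 15, 0]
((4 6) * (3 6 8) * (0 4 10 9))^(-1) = (0 9 10 6 3 8 4) = [9, 1, 2, 8, 0, 5, 3, 7, 4, 10, 6]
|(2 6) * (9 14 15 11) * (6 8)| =|(2 8 6)(9 14 15 11)| =12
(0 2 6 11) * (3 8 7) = (0 2 6 11)(3 8 7) = [2, 1, 6, 8, 4, 5, 11, 3, 7, 9, 10, 0]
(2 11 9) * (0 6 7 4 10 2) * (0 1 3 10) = [6, 3, 11, 10, 0, 5, 7, 4, 8, 1, 2, 9] = (0 6 7 4)(1 3 10 2 11 9)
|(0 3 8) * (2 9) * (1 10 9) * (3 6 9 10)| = 7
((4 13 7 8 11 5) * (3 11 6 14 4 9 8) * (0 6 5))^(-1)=(0 11 3 7 13 4 14 6)(5 8 9)=[11, 1, 2, 7, 14, 8, 0, 13, 9, 5, 10, 3, 12, 4, 6]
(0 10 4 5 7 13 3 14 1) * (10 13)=(0 13 3 14 1)(4 5 7 10)=[13, 0, 2, 14, 5, 7, 6, 10, 8, 9, 4, 11, 12, 3, 1]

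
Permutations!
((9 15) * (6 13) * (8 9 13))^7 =[0, 1, 2, 3, 4, 5, 9, 7, 15, 13, 10, 11, 12, 8, 14, 6] =(6 9 13 8 15)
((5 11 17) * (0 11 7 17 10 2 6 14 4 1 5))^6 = (0 4 11 1 10 5 2 7 6 17 14) = [4, 10, 7, 3, 11, 2, 17, 6, 8, 9, 5, 1, 12, 13, 0, 15, 16, 14]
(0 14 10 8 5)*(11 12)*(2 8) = (0 14 10 2 8 5)(11 12) = [14, 1, 8, 3, 4, 0, 6, 7, 5, 9, 2, 12, 11, 13, 10]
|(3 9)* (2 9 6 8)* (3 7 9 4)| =10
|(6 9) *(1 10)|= 2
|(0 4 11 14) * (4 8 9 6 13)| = |(0 8 9 6 13 4 11 14)| = 8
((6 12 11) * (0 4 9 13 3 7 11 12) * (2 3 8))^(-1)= (0 6 11 7 3 2 8 13 9 4)= [6, 1, 8, 2, 0, 5, 11, 3, 13, 4, 10, 7, 12, 9]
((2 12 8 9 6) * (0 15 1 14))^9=(0 15 1 14)(2 6 9 8 12)=[15, 14, 6, 3, 4, 5, 9, 7, 12, 8, 10, 11, 2, 13, 0, 1]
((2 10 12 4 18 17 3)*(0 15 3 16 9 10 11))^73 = (0 2 15 11 3)(4 16 12 17 10 18 9) = [2, 1, 15, 0, 16, 5, 6, 7, 8, 4, 18, 3, 17, 13, 14, 11, 12, 10, 9]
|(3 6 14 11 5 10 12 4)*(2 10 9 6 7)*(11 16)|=6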